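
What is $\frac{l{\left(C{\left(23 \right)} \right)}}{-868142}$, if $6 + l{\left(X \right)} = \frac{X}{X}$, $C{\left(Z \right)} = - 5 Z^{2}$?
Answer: $\frac{5}{868142} \approx 5.7594 \cdot 10^{-6}$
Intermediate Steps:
$l{\left(X \right)} = -5$ ($l{\left(X \right)} = -6 + \frac{X}{X} = -6 + 1 = -5$)
$\frac{l{\left(C{\left(23 \right)} \right)}}{-868142} = - \frac{5}{-868142} = \left(-5\right) \left(- \frac{1}{868142}\right) = \frac{5}{868142}$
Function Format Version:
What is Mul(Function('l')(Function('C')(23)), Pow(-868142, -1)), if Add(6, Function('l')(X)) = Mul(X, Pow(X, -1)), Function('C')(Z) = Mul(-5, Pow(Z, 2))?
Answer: Rational(5, 868142) ≈ 5.7594e-6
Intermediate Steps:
Function('l')(X) = -5 (Function('l')(X) = Add(-6, Mul(X, Pow(X, -1))) = Add(-6, 1) = -5)
Mul(Function('l')(Function('C')(23)), Pow(-868142, -1)) = Mul(-5, Pow(-868142, -1)) = Mul(-5, Rational(-1, 868142)) = Rational(5, 868142)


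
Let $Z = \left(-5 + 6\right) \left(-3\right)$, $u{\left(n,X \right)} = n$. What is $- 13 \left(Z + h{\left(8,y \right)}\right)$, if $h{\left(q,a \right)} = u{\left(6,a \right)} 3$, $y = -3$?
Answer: $-195$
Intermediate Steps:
$Z = -3$ ($Z = 1 \left(-3\right) = -3$)
$h{\left(q,a \right)} = 18$ ($h{\left(q,a \right)} = 6 \cdot 3 = 18$)
$- 13 \left(Z + h{\left(8,y \right)}\right) = - 13 \left(-3 + 18\right) = \left(-13\right) 15 = -195$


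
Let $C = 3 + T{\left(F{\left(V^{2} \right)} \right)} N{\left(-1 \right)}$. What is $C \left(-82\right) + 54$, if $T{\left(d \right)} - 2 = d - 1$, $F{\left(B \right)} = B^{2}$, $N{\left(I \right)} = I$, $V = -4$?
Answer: $20882$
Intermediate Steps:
$T{\left(d \right)} = 1 + d$ ($T{\left(d \right)} = 2 + \left(d - 1\right) = 2 + \left(-1 + d\right) = 1 + d$)
$C = -254$ ($C = 3 + \left(1 + \left(\left(-4\right)^{2}\right)^{2}\right) \left(-1\right) = 3 + \left(1 + 16^{2}\right) \left(-1\right) = 3 + \left(1 + 256\right) \left(-1\right) = 3 + 257 \left(-1\right) = 3 - 257 = -254$)
$C \left(-82\right) + 54 = \left(-254\right) \left(-82\right) + 54 = 20828 + 54 = 20882$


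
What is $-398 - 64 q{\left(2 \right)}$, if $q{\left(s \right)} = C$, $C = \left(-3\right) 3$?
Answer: $178$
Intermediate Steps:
$C = -9$
$q{\left(s \right)} = -9$
$-398 - 64 q{\left(2 \right)} = -398 - -576 = -398 + 576 = 178$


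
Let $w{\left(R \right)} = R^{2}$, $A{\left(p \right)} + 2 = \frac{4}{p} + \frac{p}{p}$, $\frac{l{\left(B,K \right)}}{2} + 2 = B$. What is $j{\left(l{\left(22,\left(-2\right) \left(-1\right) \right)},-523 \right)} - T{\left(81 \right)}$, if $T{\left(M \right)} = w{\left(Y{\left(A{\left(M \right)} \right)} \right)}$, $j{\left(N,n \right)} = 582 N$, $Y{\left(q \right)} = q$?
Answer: $\frac{152734151}{6561} \approx 23279.0$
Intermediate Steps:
$l{\left(B,K \right)} = -4 + 2 B$
$A{\left(p \right)} = -1 + \frac{4}{p}$ ($A{\left(p \right)} = -2 + \left(\frac{4}{p} + \frac{p}{p}\right) = -2 + \left(\frac{4}{p} + 1\right) = -2 + \left(1 + \frac{4}{p}\right) = -1 + \frac{4}{p}$)
$T{\left(M \right)} = \frac{\left(4 - M\right)^{2}}{M^{2}}$ ($T{\left(M \right)} = \left(\frac{4 - M}{M}\right)^{2} = \frac{\left(4 - M\right)^{2}}{M^{2}}$)
$j{\left(l{\left(22,\left(-2\right) \left(-1\right) \right)},-523 \right)} - T{\left(81 \right)} = 582 \left(-4 + 2 \cdot 22\right) - \frac{\left(-4 + 81\right)^{2}}{6561} = 582 \left(-4 + 44\right) - \frac{77^{2}}{6561} = 582 \cdot 40 - \frac{1}{6561} \cdot 5929 = 23280 - \frac{5929}{6561} = \frac{152734151}{6561}$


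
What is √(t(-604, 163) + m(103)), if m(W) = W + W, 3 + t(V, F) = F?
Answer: √366 ≈ 19.131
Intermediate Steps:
t(V, F) = -3 + F
m(W) = 2*W
√(t(-604, 163) + m(103)) = √((-3 + 163) + 2*103) = √(160 + 206) = √366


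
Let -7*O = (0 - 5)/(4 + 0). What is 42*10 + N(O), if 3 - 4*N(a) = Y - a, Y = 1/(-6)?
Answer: 141401/336 ≈ 420.84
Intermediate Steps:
Y = -1/6 ≈ -0.16667
O = 5/28 (O = -(0 - 5)/(7*(4 + 0)) = -(-5)/(7*4) = -1/7*(-5/4) = 5/28 ≈ 0.17857)
N(a) = 19/24 + a/4 (N(a) = 3/4 - (-1/6 - a)/4 = 3/4 + (1/24 + a/4) = 19/24 + a/4)
42*10 + N(O) = 42*10 + (19/24 + (1/4)*(5/28)) = 420 + (19/24 + 5/112) = 420 + 281/336 = 141401/336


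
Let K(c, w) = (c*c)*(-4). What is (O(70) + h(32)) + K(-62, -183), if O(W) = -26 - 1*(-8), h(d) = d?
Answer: -15362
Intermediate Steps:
O(W) = -18 (O(W) = -26 + 8 = -18)
K(c, w) = -4*c² (K(c, w) = c²*(-4) = -4*c²)
(O(70) + h(32)) + K(-62, -183) = (-18 + 32) - 4*(-62)² = 14 - 4*3844 = 14 - 15376 = -15362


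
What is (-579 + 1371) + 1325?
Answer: 2117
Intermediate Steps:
(-579 + 1371) + 1325 = 792 + 1325 = 2117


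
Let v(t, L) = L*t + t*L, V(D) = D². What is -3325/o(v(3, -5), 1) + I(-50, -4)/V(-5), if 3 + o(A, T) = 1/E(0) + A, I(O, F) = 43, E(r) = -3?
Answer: 10147/100 ≈ 101.47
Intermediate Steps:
v(t, L) = 2*L*t (v(t, L) = L*t + L*t = 2*L*t)
o(A, T) = -10/3 + A (o(A, T) = -3 + (1/(-3) + A) = -3 + (-⅓ + A) = -10/3 + A)
-3325/o(v(3, -5), 1) + I(-50, -4)/V(-5) = -3325/(-10/3 + 2*(-5)*3) + 43/((-5)²) = -3325/(-10/3 - 30) + 43/25 = -3325/(-100/3) + 43*(1/25) = -3325*(-3/100) + 43/25 = 399/4 + 43/25 = 10147/100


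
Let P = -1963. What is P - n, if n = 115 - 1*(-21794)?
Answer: -23872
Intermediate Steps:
n = 21909 (n = 115 + 21794 = 21909)
P - n = -1963 - 1*21909 = -1963 - 21909 = -23872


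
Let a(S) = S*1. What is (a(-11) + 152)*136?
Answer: 19176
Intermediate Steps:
a(S) = S
(a(-11) + 152)*136 = (-11 + 152)*136 = 141*136 = 19176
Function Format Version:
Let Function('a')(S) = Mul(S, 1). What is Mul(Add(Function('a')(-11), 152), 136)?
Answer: 19176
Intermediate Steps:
Function('a')(S) = S
Mul(Add(Function('a')(-11), 152), 136) = Mul(Add(-11, 152), 136) = Mul(141, 136) = 19176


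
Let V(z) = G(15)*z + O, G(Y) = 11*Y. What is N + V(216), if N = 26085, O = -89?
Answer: 61636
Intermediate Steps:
V(z) = -89 + 165*z (V(z) = (11*15)*z - 89 = 165*z - 89 = -89 + 165*z)
N + V(216) = 26085 + (-89 + 165*216) = 26085 + (-89 + 35640) = 26085 + 35551 = 61636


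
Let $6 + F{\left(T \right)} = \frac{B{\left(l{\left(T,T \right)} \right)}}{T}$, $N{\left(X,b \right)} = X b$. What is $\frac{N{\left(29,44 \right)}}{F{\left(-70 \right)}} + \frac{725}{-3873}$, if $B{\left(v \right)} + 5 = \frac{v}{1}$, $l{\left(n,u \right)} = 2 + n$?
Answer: $- \frac{346187935}{1343931} \approx -257.59$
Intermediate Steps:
$B{\left(v \right)} = -5 + v$ ($B{\left(v \right)} = -5 + \frac{v}{1} = -5 + v 1 = -5 + v$)
$F{\left(T \right)} = -6 + \frac{-3 + T}{T}$ ($F{\left(T \right)} = -6 + \frac{-5 + \left(2 + T\right)}{T} = -6 + \frac{-3 + T}{T}$)
$\frac{N{\left(29,44 \right)}}{F{\left(-70 \right)}} + \frac{725}{-3873} = \frac{29 \cdot 44}{-5 - \frac{3}{-70}} + \frac{725}{-3873} = \frac{1276}{-5 - - \frac{3}{70}} + 725 \left(- \frac{1}{3873}\right) = \frac{1276}{-5 + \frac{3}{70}} - \frac{725}{3873} = \frac{1276}{- \frac{347}{70}} - \frac{725}{3873} = 1276 \left(- \frac{70}{347}\right) - \frac{725}{3873} = - \frac{89320}{347} - \frac{725}{3873} = - \frac{346187935}{1343931}$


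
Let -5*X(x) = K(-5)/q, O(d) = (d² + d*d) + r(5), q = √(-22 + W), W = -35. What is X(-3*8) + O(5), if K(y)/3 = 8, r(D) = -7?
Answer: 43 + 8*I*√57/95 ≈ 43.0 + 0.63578*I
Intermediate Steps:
K(y) = 24 (K(y) = 3*8 = 24)
q = I*√57 (q = √(-22 - 35) = √(-57) = I*√57 ≈ 7.5498*I)
O(d) = -7 + 2*d² (O(d) = (d² + d*d) - 7 = (d² + d²) - 7 = 2*d² - 7 = -7 + 2*d²)
X(x) = 8*I*√57/95 (X(x) = -24/(5*(I*√57)) = -24*(-I*√57/57)/5 = -(-8)*I*√57/95 = 8*I*√57/95)
X(-3*8) + O(5) = 8*I*√57/95 + (-7 + 2*5²) = 8*I*√57/95 + (-7 + 2*25) = 8*I*√57/95 + (-7 + 50) = 8*I*√57/95 + 43 = 43 + 8*I*√57/95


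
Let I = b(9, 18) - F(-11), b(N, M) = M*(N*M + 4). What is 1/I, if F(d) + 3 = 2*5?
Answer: 1/2981 ≈ 0.00033546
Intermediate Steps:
F(d) = 7 (F(d) = -3 + 2*5 = -3 + 10 = 7)
b(N, M) = M*(4 + M*N) (b(N, M) = M*(M*N + 4) = M*(4 + M*N))
I = 2981 (I = 18*(4 + 18*9) - 1*7 = 18*(4 + 162) - 7 = 18*166 - 7 = 2988 - 7 = 2981)
1/I = 1/2981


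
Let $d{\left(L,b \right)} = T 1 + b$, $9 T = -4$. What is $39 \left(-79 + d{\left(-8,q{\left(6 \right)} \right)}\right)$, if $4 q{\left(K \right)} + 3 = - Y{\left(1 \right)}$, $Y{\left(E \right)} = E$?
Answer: $- \frac{9412}{3} \approx -3137.3$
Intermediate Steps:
$T = - \frac{4}{9}$ ($T = \frac{1}{9} \left(-4\right) = - \frac{4}{9} \approx -0.44444$)
$q{\left(K \right)} = -1$ ($q{\left(K \right)} = - \frac{3}{4} + \frac{\left(-1\right) 1}{4} = - \frac{3}{4} + \frac{1}{4} \left(-1\right) = - \frac{3}{4} - \frac{1}{4} = -1$)
$d{\left(L,b \right)} = - \frac{4}{9} + b$ ($d{\left(L,b \right)} = \left(- \frac{4}{9}\right) 1 + b = - \frac{4}{9} + b$)
$39 \left(-79 + d{\left(-8,q{\left(6 \right)} \right)}\right) = 39 \left(-79 - \frac{13}{9}\right) = 39 \left(- \frac{724}{9}\right) = - \frac{9412}{3}$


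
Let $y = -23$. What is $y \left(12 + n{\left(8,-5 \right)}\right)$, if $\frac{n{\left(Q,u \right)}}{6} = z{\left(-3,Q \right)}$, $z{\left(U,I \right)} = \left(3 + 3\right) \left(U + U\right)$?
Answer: $4692$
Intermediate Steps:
$z{\left(U,I \right)} = 12 U$ ($z{\left(U,I \right)} = 6 \cdot 2 U = 12 U$)
$n{\left(Q,u \right)} = -216$ ($n{\left(Q,u \right)} = 6 \cdot 12 \left(-3\right) = 6 \left(-36\right) = -216$)
$y \left(12 + n{\left(8,-5 \right)}\right) = - 23 \left(12 - 216\right) = \left(-23\right) \left(-204\right) = 4692$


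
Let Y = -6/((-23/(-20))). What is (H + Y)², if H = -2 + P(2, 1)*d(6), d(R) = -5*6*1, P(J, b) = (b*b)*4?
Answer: 8561476/529 ≈ 16184.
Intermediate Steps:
P(J, b) = 4*b² (P(J, b) = b²*4 = 4*b²)
d(R) = -30 (d(R) = -30*1 = -30)
Y = -120/23 (Y = -6/((-23*(-1/20))) = -6/23/20 = -6*20/23 = -120/23 ≈ -5.2174)
H = -122 (H = -2 + (4*1²)*(-30) = -2 + (4*1)*(-30) = -2 + 4*(-30) = -2 - 120 = -122)
(H + Y)² = (-122 - 120/23)² = (-2926/23)² = 8561476/529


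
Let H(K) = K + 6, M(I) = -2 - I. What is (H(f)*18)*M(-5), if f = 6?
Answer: 648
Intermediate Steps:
H(K) = 6 + K
(H(f)*18)*M(-5) = ((6 + 6)*18)*(-2 - 1*(-5)) = (12*18)*(-2 + 5) = 216*3 = 648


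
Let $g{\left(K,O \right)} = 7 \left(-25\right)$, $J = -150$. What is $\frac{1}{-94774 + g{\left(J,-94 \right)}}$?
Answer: $- \frac{1}{94949} \approx -1.0532 \cdot 10^{-5}$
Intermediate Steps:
$g{\left(K,O \right)} = -175$
$\frac{1}{-94774 + g{\left(J,-94 \right)}} = \frac{1}{-94774 - 175} = \frac{1}{-94949} = - \frac{1}{94949}$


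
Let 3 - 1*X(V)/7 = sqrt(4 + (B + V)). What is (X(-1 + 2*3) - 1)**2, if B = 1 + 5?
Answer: 1135 - 280*sqrt(15) ≈ 50.565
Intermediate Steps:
B = 6
X(V) = 21 - 7*sqrt(10 + V) (X(V) = 21 - 7*sqrt(4 + (6 + V)) = 21 - 7*sqrt(10 + V))
(X(-1 + 2*3) - 1)**2 = ((21 - 7*sqrt(10 + (-1 + 2*3))) - 1)**2 = ((21 - 7*sqrt(10 + (-1 + 6))) - 1)**2 = ((21 - 7*sqrt(10 + 5)) - 1)**2 = ((21 - 7*sqrt(15)) - 1)**2 = (20 - 7*sqrt(15))**2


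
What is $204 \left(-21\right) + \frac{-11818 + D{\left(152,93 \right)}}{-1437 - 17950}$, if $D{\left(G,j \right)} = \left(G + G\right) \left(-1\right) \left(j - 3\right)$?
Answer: $- \frac{83014730}{19387} \approx -4282.0$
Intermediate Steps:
$D{\left(G,j \right)} = - 2 G \left(-3 + j\right)$ ($D{\left(G,j \right)} = 2 G \left(-1\right) \left(-3 + j\right) = - 2 G \left(-3 + j\right)$)
$204 \left(-21\right) + \frac{-11818 + D{\left(152,93 \right)}}{-1437 - 17950} = 204 \left(-21\right) + \frac{-11818 + 2 \cdot 152 \left(3 - 93\right)}{-1437 - 17950} = -4284 + \frac{-11818 + 2 \cdot 152 \left(3 - 93\right)}{-19387} = -4284 + \left(-11818 + 2 \cdot 152 \left(-90\right)\right) \left(- \frac{1}{19387}\right) = -4284 + \left(-11818 - 27360\right) \left(- \frac{1}{19387}\right) = -4284 - - \frac{39178}{19387} = -4284 + \frac{39178}{19387} = - \frac{83014730}{19387}$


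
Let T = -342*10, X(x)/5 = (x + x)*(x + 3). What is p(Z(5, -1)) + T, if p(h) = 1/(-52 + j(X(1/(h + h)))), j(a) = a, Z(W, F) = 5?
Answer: -1672390/489 ≈ -3420.0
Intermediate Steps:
X(x) = 10*x*(3 + x) (X(x) = 5*((x + x)*(x + 3)) = 5*((2*x)*(3 + x)) = 5*(2*x*(3 + x)) = 10*x*(3 + x))
p(h) = 1/(-52 + 5*(3 + 1/(2*h))/h) (p(h) = 1/(-52 + 10*(3 + 1/(h + h))/(h + h)) = 1/(-52 + 10*(3 + 1/(2*h))/((2*h))) = 1/(-52 + 10*(1/(2*h))*(3 + 1/(2*h))) = 1/(-52 + 5*(3 + 1/(2*h))/h))
T = -3420
p(Z(5, -1)) + T = 2*5²/(5 - 104*5² + 30*5) - 3420 = 2*25/(5 - 104*25 + 150) - 3420 = 2*25/(5 - 2600 + 150) - 3420 = 2*25/(-2445) - 3420 = 2*25*(-1/2445) - 3420 = -10/489 - 3420 = -1672390/489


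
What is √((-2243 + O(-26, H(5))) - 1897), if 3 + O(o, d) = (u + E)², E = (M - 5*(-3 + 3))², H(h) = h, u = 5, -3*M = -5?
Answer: I*√330683/9 ≈ 63.894*I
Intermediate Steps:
M = 5/3 (M = -⅓*(-5) = 5/3 ≈ 1.6667)
E = 25/9 (E = (5/3 - 5*(-3 + 3))² = (5/3 - 5*0)² = (5/3 + 0)² = (5/3)² = 25/9 ≈ 2.7778)
O(o, d) = 4657/81 (O(o, d) = -3 + (5 + 25/9)² = -3 + (70/9)² = -3 + 4900/81 = 4657/81)
√((-2243 + O(-26, H(5))) - 1897) = √((-2243 + 4657/81) - 1897) = √(-177026/81 - 1897) = √(-330683/81) = I*√330683/9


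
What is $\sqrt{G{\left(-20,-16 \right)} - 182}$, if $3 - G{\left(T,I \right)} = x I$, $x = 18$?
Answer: $\sqrt{109} \approx 10.44$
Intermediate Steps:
$G{\left(T,I \right)} = 3 - 18 I$
$\sqrt{G{\left(-20,-16 \right)} - 182} = \sqrt{\left(3 - -288\right) - 182} = \sqrt{\left(3 + 288\right) - 182} = \sqrt{291 - 182} = \sqrt{109}$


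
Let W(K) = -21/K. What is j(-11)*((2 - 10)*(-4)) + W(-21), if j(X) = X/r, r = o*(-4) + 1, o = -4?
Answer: -335/17 ≈ -19.706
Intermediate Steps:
r = 17 (r = -4*(-4) + 1 = 16 + 1 = 17)
j(X) = X/17
j(-11)*((2 - 10)*(-4)) + W(-21) = ((1/17)*(-11))*((2 - 10)*(-4)) - 21/(-21) = -(-88)*(-4)/17 - 21*(-1/21) = -11/17*32 + 1 = -352/17 + 1 = -335/17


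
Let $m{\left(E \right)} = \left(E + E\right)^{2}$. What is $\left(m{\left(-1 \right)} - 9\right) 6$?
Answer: $-30$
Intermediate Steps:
$m{\left(E \right)} = 4 E^{2}$ ($m{\left(E \right)} = \left(2 E\right)^{2} = 4 E^{2}$)
$\left(m{\left(-1 \right)} - 9\right) 6 = \left(4 \left(-1\right)^{2} - 9\right) 6 = \left(4 \cdot 1 - 9\right) 6 = \left(4 - 9\right) 6 = \left(-5\right) 6 = -30$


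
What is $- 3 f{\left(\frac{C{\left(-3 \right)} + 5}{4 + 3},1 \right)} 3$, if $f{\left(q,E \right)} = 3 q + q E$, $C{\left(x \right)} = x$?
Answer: $- \frac{72}{7} \approx -10.286$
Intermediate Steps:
$f{\left(q,E \right)} = 3 q + E q$
$- 3 f{\left(\frac{C{\left(-3 \right)} + 5}{4 + 3},1 \right)} 3 = - 3 \frac{-3 + 5}{4 + 3} \left(3 + 1\right) 3 = - 3 \cdot \frac{2}{7} \cdot 4 \cdot 3 = \left(-3\right) \frac{8}{7} \cdot 3 = \left(- \frac{24}{7}\right) 3 = - \frac{72}{7}$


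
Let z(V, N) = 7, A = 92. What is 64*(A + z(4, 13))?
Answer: 6336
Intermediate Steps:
64*(A + z(4, 13)) = 64*(92 + 7) = 64*99 = 6336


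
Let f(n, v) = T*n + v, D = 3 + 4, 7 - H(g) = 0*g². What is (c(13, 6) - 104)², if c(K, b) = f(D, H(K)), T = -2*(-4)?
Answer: 1681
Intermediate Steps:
H(g) = 7 (H(g) = 7 - 0*g² = 7 - 1*0 = 7 + 0 = 7)
T = 8
D = 7
f(n, v) = v + 8*n (f(n, v) = 8*n + v = v + 8*n)
c(K, b) = 63 (c(K, b) = 7 + 8*7 = 7 + 56 = 63)
(c(13, 6) - 104)² = (63 - 104)² = (-41)² = 1681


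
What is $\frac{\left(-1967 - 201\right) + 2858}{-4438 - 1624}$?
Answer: $- \frac{345}{3031} \approx -0.11382$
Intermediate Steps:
$\frac{\left(-1967 - 201\right) + 2858}{-4438 - 1624} = \frac{-2168 + 2858}{-6062} = 690 \left(- \frac{1}{6062}\right) = - \frac{345}{3031}$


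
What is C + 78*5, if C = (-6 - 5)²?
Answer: 511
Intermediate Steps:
C = 121 (C = (-11)² = 121)
C + 78*5 = 121 + 78*5 = 121 + 390 = 511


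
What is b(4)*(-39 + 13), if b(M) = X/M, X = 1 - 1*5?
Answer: 26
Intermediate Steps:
X = -4 (X = 1 - 5 = -4)
b(M) = -4/M
b(4)*(-39 + 13) = (-4/4)*(-39 + 13) = -4*¼*(-26) = -1*(-26) = 26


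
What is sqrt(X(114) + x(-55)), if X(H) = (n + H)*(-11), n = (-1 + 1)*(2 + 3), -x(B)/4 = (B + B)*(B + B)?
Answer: I*sqrt(49654) ≈ 222.83*I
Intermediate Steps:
x(B) = -16*B**2 (x(B) = -4*(B + B)*(B + B) = -4*2*B*2*B = -16*B**2)
n = 0 (n = 0*5 = 0)
X(H) = -11*H (X(H) = (0 + H)*(-11) = H*(-11) = -11*H)
sqrt(X(114) + x(-55)) = sqrt(-11*114 - 16*(-55)**2) = sqrt(-1254 - 16*3025) = sqrt(-1254 - 48400) = sqrt(-49654) = I*sqrt(49654)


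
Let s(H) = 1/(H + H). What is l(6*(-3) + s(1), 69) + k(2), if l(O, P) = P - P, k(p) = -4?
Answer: -4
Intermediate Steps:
s(H) = 1/(2*H)
l(O, P) = 0
l(6*(-3) + s(1), 69) + k(2) = 0 - 4 = -4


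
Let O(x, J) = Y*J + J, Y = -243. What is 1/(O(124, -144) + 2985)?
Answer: 1/37833 ≈ 2.6432e-5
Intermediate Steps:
O(x, J) = -242*J (O(x, J) = -243*J + J = -242*J)
1/(O(124, -144) + 2985) = 1/(-242*(-144) + 2985) = 1/(34848 + 2985) = 1/37833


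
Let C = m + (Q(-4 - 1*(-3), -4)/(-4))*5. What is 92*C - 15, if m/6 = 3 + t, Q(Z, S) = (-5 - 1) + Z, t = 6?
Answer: 5758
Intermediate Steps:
Q(Z, S) = -6 + Z
m = 54 (m = 6*(3 + 6) = 6*9 = 54)
C = 251/4 (C = 54 + ((-6 + (-4 - 1*(-3)))/(-4))*5 = 54 + ((-6 + (-4 + 3))*(-¼))*5 = 54 + ((-6 - 1)*(-¼))*5 = 54 - 7*(-¼)*5 = 54 + (7/4)*5 = 54 + 35/4 = 251/4 ≈ 62.750)
92*C - 15 = 92*(251/4) - 15 = 5773 - 15 = 5758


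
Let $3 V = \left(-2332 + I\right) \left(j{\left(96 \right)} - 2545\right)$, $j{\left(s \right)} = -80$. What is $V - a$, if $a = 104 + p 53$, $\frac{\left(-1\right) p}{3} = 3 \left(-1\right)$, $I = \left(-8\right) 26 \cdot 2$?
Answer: $2403919$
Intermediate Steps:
$I = -416$ ($I = \left(-208\right) 2 = -416$)
$V = 2404500$ ($V = \frac{\left(-2332 - 416\right) \left(-80 - 2545\right)}{3} = \frac{\left(-2748\right) \left(-2625\right)}{3} = \frac{1}{3} \cdot 7213500 = 2404500$)
$p = 9$ ($p = - 3 \cdot 3 \left(-1\right) = \left(-3\right) \left(-3\right) = 9$)
$a = 581$ ($a = 104 + 9 \cdot 53 = 104 + 477 = 581$)
$V - a = 2404500 - 581 = 2403919$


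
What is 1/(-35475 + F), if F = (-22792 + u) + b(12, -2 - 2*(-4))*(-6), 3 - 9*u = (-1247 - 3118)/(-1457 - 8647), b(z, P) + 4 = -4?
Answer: -3368/196080631 ≈ -1.7177e-5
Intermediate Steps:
b(z, P) = -8 (b(z, P) = -4 - 4 = -8)
u = 961/3368 (u = ⅓ - (-1247 - 3118)/(9*(-1457 - 8647)) = ⅓ - (-485)/(-10104) = ⅓ - (-485)*(-1)/10104 = ⅓ - ⅑*1455/3368 = ⅓ - 485/10104 = 961/3368 ≈ 0.28533)
F = -76600831/3368 (F = (-22792 + 961/3368) - 8*(-6) = -76762495/3368 + 48 = -76600831/3368 ≈ -22744.)
1/(-35475 + F) = 1/(-35475 - 76600831/3368) = 1/(-196080631/3368) = -3368/196080631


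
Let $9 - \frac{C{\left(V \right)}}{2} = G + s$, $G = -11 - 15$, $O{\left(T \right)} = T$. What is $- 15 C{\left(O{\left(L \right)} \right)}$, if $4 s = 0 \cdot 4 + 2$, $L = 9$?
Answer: $-1035$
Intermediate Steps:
$G = -26$ ($G = -11 - 15 = -26$)
$s = \frac{1}{2}$ ($s = \frac{0 \cdot 4 + 2}{4} = \frac{0 + 2}{4} = \frac{1}{4} \cdot 2 = \frac{1}{2} \approx 0.5$)
$C{\left(V \right)} = 69$ ($C{\left(V \right)} = 18 - 2 \left(-26 + \frac{1}{2}\right) = 18 - -51 = 18 + 51 = 69$)
$- 15 C{\left(O{\left(L \right)} \right)} = \left(-15\right) 69 = -1035$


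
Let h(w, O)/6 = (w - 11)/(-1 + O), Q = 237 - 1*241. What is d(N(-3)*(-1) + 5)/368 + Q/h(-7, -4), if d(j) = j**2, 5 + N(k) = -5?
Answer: 4235/9936 ≈ 0.42623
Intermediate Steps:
N(k) = -10 (N(k) = -5 - 5 = -10)
Q = -4 (Q = 237 - 241 = -4)
h(w, O) = 6*(-11 + w)/(-1 + O) (h(w, O) = 6*((w - 11)/(-1 + O)) = 6*((-11 + w)/(-1 + O)) = 6*(-11 + w)/(-1 + O))
d(N(-3)*(-1) + 5)/368 + Q/h(-7, -4) = (-10*(-1) + 5)**2/368 - 4*(-1 - 4)/(6*(-11 - 7)) = (10 + 5)**2*(1/368) - 4/(6*(-18)/(-5)) = 15**2*(1/368) - 4/(6*(-1/5)*(-18)) = 225*(1/368) - 4/108/5 = 225/368 - 4*5/108 = 225/368 - 5/27 = 4235/9936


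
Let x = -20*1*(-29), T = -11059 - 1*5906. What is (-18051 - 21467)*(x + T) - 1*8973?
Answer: 647493457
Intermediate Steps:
T = -16965 (T = -11059 - 5906 = -16965)
x = 580 (x = -20*(-29) = 580)
(-18051 - 21467)*(x + T) - 1*8973 = (-18051 - 21467)*(580 - 16965) - 1*8973 = -39518*(-16385) - 8973 = 647502430 - 8973 = 647493457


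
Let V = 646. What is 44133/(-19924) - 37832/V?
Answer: -23008079/378556 ≈ -60.779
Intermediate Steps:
44133/(-19924) - 37832/V = 44133/(-19924) - 37832/646 = 44133*(-1/19924) - 37832*1/646 = -44133/19924 - 18916/323 = -23008079/378556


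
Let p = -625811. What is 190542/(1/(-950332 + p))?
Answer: -300321439506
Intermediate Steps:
190542/(1/(-950332 + p)) = 190542/(1/(-950332 - 625811)) = 190542/(1/(-1576143)) = 190542/(-1/1576143) = 190542*(-1576143) = -300321439506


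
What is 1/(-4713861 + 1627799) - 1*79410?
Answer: -245064183421/3086062 ≈ -79410.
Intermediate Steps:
1/(-4713861 + 1627799) - 1*79410 = 1/(-3086062) - 79410 = -1/3086062 - 79410 = -245064183421/3086062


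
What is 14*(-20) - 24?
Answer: -304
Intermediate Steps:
14*(-20) - 24 = -280 - 24 = -304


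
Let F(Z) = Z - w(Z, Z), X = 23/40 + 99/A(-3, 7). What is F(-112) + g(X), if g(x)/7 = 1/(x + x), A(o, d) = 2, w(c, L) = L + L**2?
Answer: -25125492/2003 ≈ -12544.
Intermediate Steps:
X = 2003/40 (X = 23/40 + 99/2 = 2003/40 ≈ 50.075)
g(x) = 7/(2*x) (g(x) = 7/(x + x) = 7/((2*x)) = 7*(1/(2*x)) = 7/(2*x))
F(Z) = Z - Z*(1 + Z)
F(-112) + g(X) = -1*(-112)**2 + 7/(2*(2003/40)) = -1*12544 + (7/2)*(40/2003) = -12544 + 140/2003 = -25125492/2003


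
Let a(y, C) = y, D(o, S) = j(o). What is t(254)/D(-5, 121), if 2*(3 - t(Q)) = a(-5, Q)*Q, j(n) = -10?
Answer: -319/5 ≈ -63.800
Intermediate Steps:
D(o, S) = -10
t(Q) = 3 + 5*Q/2 (t(Q) = 3 - (-5)*Q/2 = 3 + 5*Q/2)
t(254)/D(-5, 121) = (3 + (5/2)*254)/(-10) = (3 + 635)*(-1/10) = 638*(-1/10) = -319/5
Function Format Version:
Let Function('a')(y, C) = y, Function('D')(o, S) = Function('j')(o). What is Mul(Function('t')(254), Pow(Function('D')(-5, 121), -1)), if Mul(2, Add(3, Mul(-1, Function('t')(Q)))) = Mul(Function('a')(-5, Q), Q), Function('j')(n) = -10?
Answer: Rational(-319, 5) ≈ -63.800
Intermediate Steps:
Function('D')(o, S) = -10
Function('t')(Q) = Add(3, Mul(Rational(5, 2), Q)) (Function('t')(Q) = Add(3, Mul(Rational(-1, 2), Mul(-5, Q))) = Add(3, Mul(Rational(5, 2), Q)))
Mul(Function('t')(254), Pow(Function('D')(-5, 121), -1)) = Mul(Add(3, Mul(Rational(5, 2), 254)), Pow(-10, -1)) = Mul(Add(3, 635), Rational(-1, 10)) = Mul(638, Rational(-1, 10)) = Rational(-319, 5)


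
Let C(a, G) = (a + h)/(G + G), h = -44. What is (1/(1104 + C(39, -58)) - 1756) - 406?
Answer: -276885062/128069 ≈ -2162.0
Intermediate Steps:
C(a, G) = (-44 + a)/(2*G) (C(a, G) = (a - 44)/(G + G) = (-44 + a)/((2*G)) = (-44 + a)*(1/(2*G)) = (-44 + a)/(2*G))
(1/(1104 + C(39, -58)) - 1756) - 406 = (1/(1104 + (½)*(-44 + 39)/(-58)) - 1756) - 406 = (1/(1104 + (½)*(-1/58)*(-5)) - 1756) - 406 = (1/(1104 + 5/116) - 1756) - 406 = (1/(128069/116) - 1756) - 406 = (116/128069 - 1756) - 406 = -224889048/128069 - 406 = -276885062/128069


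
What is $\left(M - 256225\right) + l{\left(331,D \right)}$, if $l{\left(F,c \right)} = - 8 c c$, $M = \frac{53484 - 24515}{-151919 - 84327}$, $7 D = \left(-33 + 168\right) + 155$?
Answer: $- \frac{3125022164431}{11576054} \approx -2.6996 \cdot 10^{5}$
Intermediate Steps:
$D = \frac{290}{7}$ ($D = \frac{\left(-33 + 168\right) + 155}{7} = \frac{135 + 155}{7} = \frac{1}{7} \cdot 290 = \frac{290}{7} \approx 41.429$)
$M = - \frac{28969}{236246}$ ($M = \frac{28969}{-236246} = 28969 \left(- \frac{1}{236246}\right) = - \frac{28969}{236246} \approx -0.12262$)
$l{\left(F,c \right)} = - 8 c^{2}$
$\left(M - 256225\right) + l{\left(331,D \right)} = \left(- \frac{28969}{236246} - 256225\right) - 8 \left(\frac{290}{7}\right)^{2} = - \frac{60532160319}{236246} - \frac{672800}{49} = - \frac{3125022164431}{11576054}$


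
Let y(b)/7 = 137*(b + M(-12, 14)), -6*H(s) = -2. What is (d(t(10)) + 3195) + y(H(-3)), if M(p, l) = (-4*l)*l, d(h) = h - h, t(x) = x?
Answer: -2245024/3 ≈ -7.4834e+5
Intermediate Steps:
H(s) = ⅓ (H(s) = -⅙*(-2) = ⅓)
d(h) = 0
M(p, l) = -4*l²
y(b) = -751856 + 959*b (y(b) = 7*(137*(b - 4*14²)) = 7*(137*(b - 4*196)) = 7*(137*(b - 784)) = 7*(137*(-784 + b)) = 7*(-107408 + 137*b) = -751856 + 959*b)
(d(t(10)) + 3195) + y(H(-3)) = (0 + 3195) + (-751856 + 959*(⅓)) = 3195 + (-751856 + 959/3) = 3195 - 2254609/3 = -2245024/3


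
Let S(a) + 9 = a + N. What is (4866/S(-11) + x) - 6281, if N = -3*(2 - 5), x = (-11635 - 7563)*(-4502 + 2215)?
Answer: 482890129/11 ≈ 4.3899e+7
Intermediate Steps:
x = 43905826 (x = -19198*(-2287) = 43905826)
N = 9 (N = -3*(-3) = 9)
S(a) = a (S(a) = -9 + (a + 9) = -9 + (9 + a) = a)
(4866/S(-11) + x) - 6281 = (4866/(-11) + 43905826) - 6281 = (4866*(-1/11) + 43905826) - 6281 = (-4866/11 + 43905826) - 6281 = 482959220/11 - 6281 = 482890129/11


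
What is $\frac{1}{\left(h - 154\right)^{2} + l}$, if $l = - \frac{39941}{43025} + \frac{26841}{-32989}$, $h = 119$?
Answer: $\frac{1419351725}{1736233415451} \approx 0.00081749$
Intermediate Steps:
$l = - \frac{2472447674}{1419351725}$ ($l = \left(-39941\right) \frac{1}{43025} + 26841 \left(- \frac{1}{32989}\right) = - \frac{39941}{43025} - \frac{26841}{32989} = - \frac{2472447674}{1419351725} \approx -1.742$)
$\frac{1}{\left(h - 154\right)^{2} + l} = \frac{1}{\left(119 - 154\right)^{2} - \frac{2472447674}{1419351725}} = \frac{1}{\left(-35\right)^{2} - \frac{2472447674}{1419351725}} = \frac{1}{1225 - \frac{2472447674}{1419351725}} = \frac{1}{\frac{1736233415451}{1419351725}} = \frac{1419351725}{1736233415451}$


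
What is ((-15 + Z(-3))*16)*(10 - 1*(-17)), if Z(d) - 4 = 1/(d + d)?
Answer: -4824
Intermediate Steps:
Z(d) = 4 + 1/(2*d) (Z(d) = 4 + 1/(d + d) = 4 + 1/(2*d))
((-15 + Z(-3))*16)*(10 - 1*(-17)) = ((-15 + (4 + (½)/(-3)))*16)*(10 - 1*(-17)) = ((-15 + (4 + (½)*(-⅓)))*16)*(10 + 17) = ((-15 + (4 - ⅙))*16)*27 = ((-15 + 23/6)*16)*27 = -67/6*16*27 = -536/3*27 = -4824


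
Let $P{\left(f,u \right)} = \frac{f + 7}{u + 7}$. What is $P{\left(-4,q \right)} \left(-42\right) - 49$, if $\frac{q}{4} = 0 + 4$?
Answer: $- \frac{1253}{23} \approx -54.478$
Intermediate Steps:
$q = 16$ ($q = 4 \left(0 + 4\right) = 4 \cdot 4 = 16$)
$P{\left(f,u \right)} = \frac{7 + f}{7 + u}$
$P{\left(-4,q \right)} \left(-42\right) - 49 = \frac{7 - 4}{7 + 16} \left(-42\right) - 49 = \frac{1}{23} \cdot 3 \left(-42\right) - 49 = \frac{3}{23} \left(-42\right) - 49 = - \frac{126}{23} - 49 = - \frac{1253}{23}$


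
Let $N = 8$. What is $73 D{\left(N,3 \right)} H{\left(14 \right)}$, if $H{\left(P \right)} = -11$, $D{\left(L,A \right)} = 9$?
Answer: $-7227$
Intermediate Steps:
$73 D{\left(N,3 \right)} H{\left(14 \right)} = 73 \cdot 9 \left(-11\right) = 657 \left(-11\right) = -7227$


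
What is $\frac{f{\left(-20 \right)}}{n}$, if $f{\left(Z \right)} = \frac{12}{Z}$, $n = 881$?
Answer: $- \frac{3}{4405} \approx -0.00068104$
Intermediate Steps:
$\frac{f{\left(-20 \right)}}{n} = \frac{12 \frac{1}{-20}}{881} = 12 \left(- \frac{1}{20}\right) \frac{1}{881} = \left(- \frac{3}{5}\right) \frac{1}{881} = - \frac{3}{4405}$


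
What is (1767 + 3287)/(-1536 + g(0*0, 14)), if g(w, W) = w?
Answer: -2527/768 ≈ -3.2904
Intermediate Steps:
(1767 + 3287)/(-1536 + g(0*0, 14)) = (1767 + 3287)/(-1536 + 0*0) = 5054/(-1536 + 0) = 5054/(-1536) = 5054*(-1/1536) = -2527/768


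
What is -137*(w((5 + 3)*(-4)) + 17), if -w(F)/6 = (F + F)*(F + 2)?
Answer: 1575911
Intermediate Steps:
w(F) = -12*F*(2 + F) (w(F) = -6*(F + F)*(F + 2) = -6*2*F*(2 + F) = -12*F*(2 + F))
-137*(w((5 + 3)*(-4)) + 17) = -137*(-12*(5 + 3)*(-4)*(2 + (5 + 3)*(-4)) + 17) = -137*(-12*8*(-4)*(2 + 8*(-4)) + 17) = -137*(-12*(-32)*(2 - 32) + 17) = -137*(-12*(-32)*(-30) + 17) = -137*(-11520 + 17) = -137*(-11503) = 1575911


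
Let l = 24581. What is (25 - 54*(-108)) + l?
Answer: 30438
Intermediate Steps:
(25 - 54*(-108)) + l = (25 - 54*(-108)) + 24581 = (25 + 5832) + 24581 = 5857 + 24581 = 30438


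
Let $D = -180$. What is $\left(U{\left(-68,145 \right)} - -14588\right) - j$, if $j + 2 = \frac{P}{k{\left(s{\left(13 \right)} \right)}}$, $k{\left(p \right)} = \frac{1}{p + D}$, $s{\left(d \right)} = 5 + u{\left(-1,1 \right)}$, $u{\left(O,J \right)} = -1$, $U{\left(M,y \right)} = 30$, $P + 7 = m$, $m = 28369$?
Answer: $5006332$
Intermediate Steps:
$P = 28362$ ($P = -7 + 28369 = 28362$)
$s{\left(d \right)} = 4$ ($s{\left(d \right)} = 5 - 1 = 4$)
$k{\left(p \right)} = \frac{1}{-180 + p}$ ($k{\left(p \right)} = \frac{1}{p - 180} = \frac{1}{-180 + p}$)
$j = -4991714$ ($j = -2 + \frac{28362}{\frac{1}{-180 + 4}} = -2 + \frac{28362}{\frac{1}{-176}} = -2 + \frac{28362}{- \frac{1}{176}} = -2 + 28362 \left(-176\right) = -2 - 4991712 = -4991714$)
$\left(U{\left(-68,145 \right)} - -14588\right) - j = \left(30 - -14588\right) - -4991714 = \left(30 + 14588\right) + 4991714 = 14618 + 4991714 = 5006332$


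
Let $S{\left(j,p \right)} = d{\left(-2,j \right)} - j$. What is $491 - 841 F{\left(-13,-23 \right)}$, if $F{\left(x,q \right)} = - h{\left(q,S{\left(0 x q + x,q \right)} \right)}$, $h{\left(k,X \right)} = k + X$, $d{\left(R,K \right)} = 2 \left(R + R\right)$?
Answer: $-14647$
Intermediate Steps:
$d{\left(R,K \right)} = 4 R$ ($d{\left(R,K \right)} = 2 \cdot 2 R = 4 R$)
$S{\left(j,p \right)} = -8 - j$ ($S{\left(j,p \right)} = 4 \left(-2\right) - j = -8 - j$)
$h{\left(k,X \right)} = X + k$
$F{\left(x,q \right)} = 8 + x - q$ ($F{\left(x,q \right)} = - (\left(-8 - \left(0 x q + x\right)\right) + q) = - (\left(-8 - \left(0 q + x\right)\right) + q) = - (\left(-8 - \left(0 + x\right)\right) + q) = - (\left(-8 - x\right) + q) = - (-8 + q - x) = 8 + x - q$)
$491 - 841 F{\left(-13,-23 \right)} = 491 - 841 \left(8 - 13 - -23\right) = 491 - 841 \left(8 - 13 + 23\right) = 491 - 15138 = -14647$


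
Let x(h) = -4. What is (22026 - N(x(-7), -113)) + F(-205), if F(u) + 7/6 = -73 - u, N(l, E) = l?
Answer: 132965/6 ≈ 22161.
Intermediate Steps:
F(u) = -445/6 - u (F(u) = -7/6 + (-73 - u) = -445/6 - u)
(22026 - N(x(-7), -113)) + F(-205) = (22026 - 1*(-4)) + (-445/6 - 1*(-205)) = (22026 + 4) + (-445/6 + 205) = 22030 + 785/6 = 132965/6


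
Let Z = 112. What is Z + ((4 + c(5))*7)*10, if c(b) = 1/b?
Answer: 406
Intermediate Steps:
c(b) = 1/b
Z + ((4 + c(5))*7)*10 = 112 + ((4 + 1/5)*7)*10 = 112 + ((4 + ⅕)*7)*10 = 112 + ((21/5)*7)*10 = 112 + (147/5)*10 = 112 + 294 = 406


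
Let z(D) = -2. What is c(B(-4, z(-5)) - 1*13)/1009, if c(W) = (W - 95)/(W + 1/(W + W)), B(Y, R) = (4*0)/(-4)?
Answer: 936/114017 ≈ 0.0082093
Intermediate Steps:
B(Y, R) = 0 (B(Y, R) = 0*(-1/4) = 0)
c(W) = (-95 + W)/(W + 1/(2*W))
c(B(-4, z(-5)) - 1*13)/1009 = (2*(0 - 1*13)*(-95 + (0 - 1*13))/(1 + 2*(0 - 1*13)**2))/1009 = (2*(0 - 13)*(-95 + (0 - 13))/(1 + 2*(0 - 13)**2))*(1/1009) = (2*(-13)*(-95 - 13)/(1 + 2*(-13)**2))*(1/1009) = (2*(-13)*(-108)/(1 + 2*169))*(1/1009) = (2*(-13)*(-108)/(1 + 338))*(1/1009) = (2*(-13)*(-108)/339)*(1/1009) = (2*(-13)*(1/339)*(-108))*(1/1009) = (936/113)*(1/1009) = 936/114017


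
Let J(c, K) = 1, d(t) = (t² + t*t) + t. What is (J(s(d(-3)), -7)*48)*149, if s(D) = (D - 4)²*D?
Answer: 7152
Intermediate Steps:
d(t) = t + 2*t² (d(t) = (t² + t²) + t = 2*t² + t = t + 2*t²)
s(D) = D*(-4 + D)² (s(D) = (-4 + D)²*D = D*(-4 + D)²)
(J(s(d(-3)), -7)*48)*149 = (1*48)*149 = 48*149 = 7152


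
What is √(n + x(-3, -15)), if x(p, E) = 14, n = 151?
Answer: √165 ≈ 12.845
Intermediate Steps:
√(n + x(-3, -15)) = √(151 + 14) = √165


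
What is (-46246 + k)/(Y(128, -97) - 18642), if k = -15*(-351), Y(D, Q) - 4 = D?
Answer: 40981/18510 ≈ 2.2140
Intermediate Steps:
Y(D, Q) = 4 + D
k = 5265
(-46246 + k)/(Y(128, -97) - 18642) = (-46246 + 5265)/((4 + 128) - 18642) = -40981/(132 - 18642) = -40981/(-18510) = -40981*(-1/18510) = 40981/18510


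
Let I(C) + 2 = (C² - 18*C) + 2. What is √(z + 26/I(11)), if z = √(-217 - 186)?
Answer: √(-2002 + 5929*I*√403)/77 ≈ 3.1417 + 3.1949*I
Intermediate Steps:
I(C) = C² - 18*C (I(C) = -2 + ((C² - 18*C) + 2) = -2 + (2 + C² - 18*C) = C² - 18*C)
z = I*√403 (z = √(-403) = I*√403 ≈ 20.075*I)
√(z + 26/I(11)) = √(I*√403 + 26/((11*(-18 + 11)))) = √(I*√403 + 26/((11*(-7)))) = √(I*√403 + 26/(-77)) = √(I*√403 + 26*(-1/77)) = √(I*√403 - 26/77) = √(-26/77 + I*√403)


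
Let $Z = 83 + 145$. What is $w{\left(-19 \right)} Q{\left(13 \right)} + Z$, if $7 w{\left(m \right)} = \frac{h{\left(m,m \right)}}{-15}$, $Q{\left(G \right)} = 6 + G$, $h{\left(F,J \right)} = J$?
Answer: $\frac{24301}{105} \approx 231.44$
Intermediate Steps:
$Z = 228$
$w{\left(m \right)} = - \frac{m}{105}$ ($w{\left(m \right)} = \frac{m \frac{1}{-15}}{7} = \frac{m \left(- \frac{1}{15}\right)}{7} = \frac{\left(- \frac{1}{15}\right) m}{7} = - \frac{m}{105}$)
$w{\left(-19 \right)} Q{\left(13 \right)} + Z = \left(- \frac{1}{105}\right) \left(-19\right) \left(6 + 13\right) + 228 = \frac{19}{105} \cdot 19 + 228 = \frac{361}{105} + 228 = \frac{24301}{105}$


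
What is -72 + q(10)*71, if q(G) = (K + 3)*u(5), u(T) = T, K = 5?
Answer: 2768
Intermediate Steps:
q(G) = 40 (q(G) = (5 + 3)*5 = 8*5 = 40)
-72 + q(10)*71 = -72 + 40*71 = -72 + 2840 = 2768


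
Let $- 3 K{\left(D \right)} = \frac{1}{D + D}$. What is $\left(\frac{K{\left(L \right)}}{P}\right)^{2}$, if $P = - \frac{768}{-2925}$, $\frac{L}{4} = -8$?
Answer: $\frac{105625}{268435456} \approx 0.00039348$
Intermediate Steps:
$L = -32$ ($L = 4 \left(-8\right) = -32$)
$K{\left(D \right)} = - \frac{1}{6 D}$ ($K{\left(D \right)} = - \frac{1}{3 \left(D + D\right)} = - \frac{1}{3 \cdot 2 D} = - \frac{\frac{1}{2} \frac{1}{D}}{3} = - \frac{1}{6 D}$)
$P = \frac{256}{975}$ ($P = \left(-768\right) \left(- \frac{1}{2925}\right) = \frac{256}{975} \approx 0.26256$)
$\left(\frac{K{\left(L \right)}}{P}\right)^{2} = \left(\frac{\left(- \frac{1}{6}\right) \frac{1}{-32}}{\frac{256}{975}}\right)^{2} = \left(\left(- \frac{1}{6}\right) \left(- \frac{1}{32}\right) \frac{975}{256}\right)^{2} = \left(\frac{1}{192} \cdot \frac{975}{256}\right)^{2} = \left(\frac{325}{16384}\right)^{2} = \frac{105625}{268435456}$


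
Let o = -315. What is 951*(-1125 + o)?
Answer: -1369440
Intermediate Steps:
951*(-1125 + o) = 951*(-1125 - 315) = 951*(-1440) = -1369440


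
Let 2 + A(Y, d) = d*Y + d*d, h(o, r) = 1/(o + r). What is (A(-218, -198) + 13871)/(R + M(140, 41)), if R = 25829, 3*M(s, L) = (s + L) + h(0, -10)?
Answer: 56610/15229 ≈ 3.7173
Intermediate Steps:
M(s, L) = -1/30 + L/3 + s/3 (M(s, L) = ((s + L) + 1/(0 - 10))/3 = ((L + s) + 1/(-10))/3 = ((L + s) - ⅒)/3 = (-⅒ + L + s)/3 = -1/30 + L/3 + s/3)
A(Y, d) = -2 + d² + Y*d (A(Y, d) = -2 + (d*Y + d*d) = -2 + (Y*d + d²) = -2 + (d² + Y*d) = -2 + d² + Y*d)
(A(-218, -198) + 13871)/(R + M(140, 41)) = ((-2 + (-198)² - 218*(-198)) + 13871)/(25829 + (-1/30 + (⅓)*41 + (⅓)*140)) = ((-2 + 39204 + 43164) + 13871)/(25829 + (-1/30 + 41/3 + 140/3)) = (82366 + 13871)/(25829 + 603/10) = 96237/(258893/10) = 96237*(10/258893) = 56610/15229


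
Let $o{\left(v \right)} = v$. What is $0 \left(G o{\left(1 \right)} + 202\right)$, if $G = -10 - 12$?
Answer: $0$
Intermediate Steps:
$G = -22$
$0 \left(G o{\left(1 \right)} + 202\right) = 0 \left(\left(-22\right) 1 + 202\right) = 0 \left(-22 + 202\right) = 0 \cdot 180 = 0$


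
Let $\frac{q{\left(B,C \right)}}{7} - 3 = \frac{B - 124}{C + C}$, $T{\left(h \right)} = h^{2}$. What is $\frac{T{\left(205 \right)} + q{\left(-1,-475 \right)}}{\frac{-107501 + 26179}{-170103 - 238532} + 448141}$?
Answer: $\frac{652910056205}{6958794796566} \approx 0.093825$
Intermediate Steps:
$q{\left(B,C \right)} = 21 + \frac{7 \left(-124 + B\right)}{2 C}$ ($q{\left(B,C \right)} = 21 + 7 \frac{B - 124}{C + C} = 21 + 7 \frac{-124 + B}{2 C} = 21 + \frac{7 \left(-124 + B\right)}{2 C}$)
$\frac{T{\left(205 \right)} + q{\left(-1,-475 \right)}}{\frac{-107501 + 26179}{-170103 - 238532} + 448141} = \frac{205^{2} + \frac{7 \left(-124 - 1 + 6 \left(-475\right)\right)}{2 \left(-475\right)}}{\frac{-107501 + 26179}{-170103 - 238532} + 448141} = \frac{42025 + \frac{7}{2} \left(- \frac{1}{475}\right) \left(-124 - 1 - 2850\right)}{- \frac{81322}{-408635} + 448141} = \frac{42025 + \frac{7}{2} \left(- \frac{1}{475}\right) \left(-2975\right)}{\left(-81322\right) \left(- \frac{1}{408635}\right) + 448141} = \frac{42025 + \frac{833}{38}}{\frac{81322}{408635} + 448141} = \frac{1597783}{38 \cdot \frac{183126178857}{408635}} = \frac{1597783}{38} \cdot \frac{408635}{183126178857} = \frac{652910056205}{6958794796566}$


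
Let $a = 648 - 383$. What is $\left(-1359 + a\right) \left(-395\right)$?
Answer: $432130$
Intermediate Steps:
$a = 265$
$\left(-1359 + a\right) \left(-395\right) = \left(-1359 + 265\right) \left(-395\right) = \left(-1094\right) \left(-395\right) = 432130$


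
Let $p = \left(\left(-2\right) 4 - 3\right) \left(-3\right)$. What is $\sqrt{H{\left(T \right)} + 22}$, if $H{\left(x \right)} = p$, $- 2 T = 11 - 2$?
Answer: $\sqrt{55} \approx 7.4162$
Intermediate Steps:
$T = - \frac{9}{2}$ ($T = - \frac{11 - 2}{2} = \left(- \frac{1}{2}\right) 9 = - \frac{9}{2} \approx -4.5$)
$p = 33$ ($p = \left(-8 - 3\right) \left(-3\right) = \left(-11\right) \left(-3\right) = 33$)
$H{\left(x \right)} = 33$
$\sqrt{H{\left(T \right)} + 22} = \sqrt{33 + 22} = \sqrt{55}$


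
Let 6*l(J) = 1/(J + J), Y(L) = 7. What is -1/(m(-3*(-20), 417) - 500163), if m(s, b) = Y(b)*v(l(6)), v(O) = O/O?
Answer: 1/500156 ≈ 1.9994e-6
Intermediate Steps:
l(J) = 1/(12*J) (l(J) = 1/(6*(J + J)) = 1/(6*((2*J))) = (1/(2*J))/6 = 1/(12*J))
v(O) = 1
m(s, b) = 7 (m(s, b) = 7*1 = 7)
-1/(m(-3*(-20), 417) - 500163) = -1/(7 - 500163) = -1/(-500156) = -1*(-1/500156) = 1/500156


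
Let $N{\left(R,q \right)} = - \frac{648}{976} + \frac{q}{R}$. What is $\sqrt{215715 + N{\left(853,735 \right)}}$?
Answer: $\frac{3 \sqrt{259570872948958}}{104066} \approx 464.45$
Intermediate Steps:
$N{\left(R,q \right)} = - \frac{81}{122} + \frac{q}{R}$ ($N{\left(R,q \right)} = \left(-648\right) \frac{1}{976} + \frac{q}{R} = - \frac{81}{122} + \frac{q}{R}$)
$\sqrt{215715 + N{\left(853,735 \right)}} = \sqrt{215715 - \left(\frac{81}{122} - \frac{735}{853}\right)} = \sqrt{215715 + \left(- \frac{81}{122} + 735 \cdot \frac{1}{853}\right)} = \sqrt{215715 + \left(- \frac{81}{122} + \frac{735}{853}\right)} = \sqrt{215715 + \frac{20577}{104066}} = \sqrt{\frac{22448617767}{104066}} = \frac{3 \sqrt{259570872948958}}{104066}$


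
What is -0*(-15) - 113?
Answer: -113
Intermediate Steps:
-0*(-15) - 113 = -93*0 - 113 = 0 - 113 = -113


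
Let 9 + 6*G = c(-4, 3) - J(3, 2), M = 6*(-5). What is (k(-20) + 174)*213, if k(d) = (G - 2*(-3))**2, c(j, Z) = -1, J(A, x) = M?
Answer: 166850/3 ≈ 55617.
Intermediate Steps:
M = -30
J(A, x) = -30
G = 10/3 (G = -3/2 + (-1 - 1*(-30))/6 = -3/2 + (-1 + 30)/6 = -3/2 + (1/6)*29 = -3/2 + 29/6 = 10/3 ≈ 3.3333)
k(d) = 784/9 (k(d) = (10/3 - 2*(-3))**2 = (10/3 + 6)**2 = (28/3)**2 = 784/9)
(k(-20) + 174)*213 = (784/9 + 174)*213 = (2350/9)*213 = 166850/3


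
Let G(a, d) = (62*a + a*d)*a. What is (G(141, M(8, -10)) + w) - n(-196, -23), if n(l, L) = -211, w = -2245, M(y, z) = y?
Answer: 1389636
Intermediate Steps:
G(a, d) = a*(62*a + a*d)
(G(141, M(8, -10)) + w) - n(-196, -23) = (141**2*(62 + 8) - 2245) - 1*(-211) = (19881*70 - 2245) + 211 = (1391670 - 2245) + 211 = 1389425 + 211 = 1389636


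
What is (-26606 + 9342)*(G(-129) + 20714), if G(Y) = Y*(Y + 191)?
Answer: -219529024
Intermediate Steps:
G(Y) = Y*(191 + Y)
(-26606 + 9342)*(G(-129) + 20714) = (-26606 + 9342)*(-129*(191 - 129) + 20714) = -17264*(-129*62 + 20714) = -17264*(-7998 + 20714) = -17264*12716 = -219529024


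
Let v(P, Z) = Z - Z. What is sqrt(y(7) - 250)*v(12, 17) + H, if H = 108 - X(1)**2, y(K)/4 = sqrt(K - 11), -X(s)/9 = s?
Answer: 27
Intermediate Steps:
X(s) = -9*s
v(P, Z) = 0
y(K) = 4*sqrt(-11 + K) (y(K) = 4*sqrt(K - 11) = 4*sqrt(-11 + K))
H = 27 (H = 108 - (-9*1)**2 = 108 - 1*(-9)**2 = 108 - 1*81 = 108 - 81 = 27)
sqrt(y(7) - 250)*v(12, 17) + H = sqrt(4*sqrt(-11 + 7) - 250)*0 + 27 = sqrt(4*sqrt(-4) - 250)*0 + 27 = sqrt(4*(2*I) - 250)*0 + 27 = sqrt(8*I - 250)*0 + 27 = sqrt(-250 + 8*I)*0 + 27 = 0 + 27 = 27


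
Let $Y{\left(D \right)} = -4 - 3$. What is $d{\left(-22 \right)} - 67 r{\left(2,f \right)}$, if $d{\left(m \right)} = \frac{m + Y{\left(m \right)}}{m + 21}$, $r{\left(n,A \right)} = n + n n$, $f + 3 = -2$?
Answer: $-373$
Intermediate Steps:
$f = -5$ ($f = -3 - 2 = -5$)
$Y{\left(D \right)} = -7$ ($Y{\left(D \right)} = -4 - 3 = -7$)
$r{\left(n,A \right)} = n + n^{2}$
$d{\left(m \right)} = \frac{-7 + m}{21 + m}$ ($d{\left(m \right)} = \frac{m - 7}{m + 21} = \frac{-7 + m}{21 + m}$)
$d{\left(-22 \right)} - 67 r{\left(2,f \right)} = \frac{-7 - 22}{21 - 22} - 67 \cdot 2 \left(1 + 2\right) = \frac{1}{-1} \left(-29\right) - 67 \cdot 2 \cdot 3 = \left(-1\right) \left(-29\right) - 67 \cdot 6 = 29 - 402 = -373$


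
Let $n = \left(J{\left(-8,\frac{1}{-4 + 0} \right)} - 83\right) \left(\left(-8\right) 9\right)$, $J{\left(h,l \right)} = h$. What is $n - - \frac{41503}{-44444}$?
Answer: $\frac{291155585}{44444} \approx 6551.1$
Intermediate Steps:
$n = 6552$ ($n = \left(-8 - 83\right) \left(\left(-8\right) 9\right) = \left(-91\right) \left(-72\right) = 6552$)
$n - - \frac{41503}{-44444} = 6552 - - \frac{41503}{-44444} = 6552 - \left(-41503\right) \left(- \frac{1}{44444}\right) = 6552 - \frac{41503}{44444} = \frac{291155585}{44444}$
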